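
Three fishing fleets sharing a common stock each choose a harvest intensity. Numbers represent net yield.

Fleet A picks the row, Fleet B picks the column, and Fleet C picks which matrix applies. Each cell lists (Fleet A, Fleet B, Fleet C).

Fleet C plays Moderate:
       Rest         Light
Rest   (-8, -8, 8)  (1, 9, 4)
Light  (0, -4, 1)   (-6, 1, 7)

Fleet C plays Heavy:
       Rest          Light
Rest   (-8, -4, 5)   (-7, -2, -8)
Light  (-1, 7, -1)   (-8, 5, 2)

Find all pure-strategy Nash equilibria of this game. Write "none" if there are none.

Pure NE: (Rest, Light, Moderate)

Fleet A against (Rest, Moderate): payoffs -8, 0 → best response Light.
Fleet A against (Rest, Heavy): payoffs -8, -1 → best response Light.
Fleet A against (Light, Moderate): payoffs 1, -6 → best response Rest.
Fleet A against (Light, Heavy): payoffs -7, -8 → best response Rest.
Fleet B against (Rest, Moderate): payoffs -8, 9 → best response Light.
Fleet B against (Rest, Heavy): payoffs -4, -2 → best response Light.
Fleet B against (Light, Moderate): payoffs -4, 1 → best response Light.
Fleet B against (Light, Heavy): payoffs 7, 5 → best response Rest.
Fleet C against (Rest, Rest): payoffs 8, 5 → best response Moderate.
Fleet C against (Rest, Light): payoffs 4, -8 → best response Moderate.
Fleet C against (Light, Rest): payoffs 1, -1 → best response Moderate.
Fleet C against (Light, Light): payoffs 7, 2 → best response Moderate.
Mutual best responses: (Rest, Light, Moderate).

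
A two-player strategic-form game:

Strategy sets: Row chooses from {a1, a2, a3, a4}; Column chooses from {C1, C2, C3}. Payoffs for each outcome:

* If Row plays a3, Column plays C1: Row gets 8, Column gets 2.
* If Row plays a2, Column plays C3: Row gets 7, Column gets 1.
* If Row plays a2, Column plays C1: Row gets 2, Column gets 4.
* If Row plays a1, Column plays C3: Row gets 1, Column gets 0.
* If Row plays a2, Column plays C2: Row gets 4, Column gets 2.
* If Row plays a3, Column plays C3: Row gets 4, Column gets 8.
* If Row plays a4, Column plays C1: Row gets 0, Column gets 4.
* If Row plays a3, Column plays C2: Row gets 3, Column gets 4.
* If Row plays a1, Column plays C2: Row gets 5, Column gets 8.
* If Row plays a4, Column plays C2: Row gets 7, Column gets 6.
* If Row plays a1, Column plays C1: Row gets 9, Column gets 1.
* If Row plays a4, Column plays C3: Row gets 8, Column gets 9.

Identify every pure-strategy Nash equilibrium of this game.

Row against C1: payoffs 9, 2, 8, 0 → best response a1.
Row against C2: payoffs 5, 4, 3, 7 → best response a4.
Row against C3: payoffs 1, 7, 4, 8 → best response a4.
Column against a1: payoffs 1, 8, 0 → best response C2.
Column against a2: payoffs 4, 2, 1 → best response C1.
Column against a3: payoffs 2, 4, 8 → best response C3.
Column against a4: payoffs 4, 6, 9 → best response C3.
Mutual best responses: (a4, C3).

(a4, C3)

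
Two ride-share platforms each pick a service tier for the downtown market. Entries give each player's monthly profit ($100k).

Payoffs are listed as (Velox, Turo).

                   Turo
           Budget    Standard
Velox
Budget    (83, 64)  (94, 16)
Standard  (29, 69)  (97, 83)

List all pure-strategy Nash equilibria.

Pure-strategy Nash equilibria: (Budget, Budget), (Standard, Standard)

Velox against Budget: payoffs 83, 29 → best response Budget.
Velox against Standard: payoffs 94, 97 → best response Standard.
Turo against Budget: payoffs 64, 16 → best response Budget.
Turo against Standard: payoffs 69, 83 → best response Standard.
Mutual best responses: (Budget, Budget); (Standard, Standard).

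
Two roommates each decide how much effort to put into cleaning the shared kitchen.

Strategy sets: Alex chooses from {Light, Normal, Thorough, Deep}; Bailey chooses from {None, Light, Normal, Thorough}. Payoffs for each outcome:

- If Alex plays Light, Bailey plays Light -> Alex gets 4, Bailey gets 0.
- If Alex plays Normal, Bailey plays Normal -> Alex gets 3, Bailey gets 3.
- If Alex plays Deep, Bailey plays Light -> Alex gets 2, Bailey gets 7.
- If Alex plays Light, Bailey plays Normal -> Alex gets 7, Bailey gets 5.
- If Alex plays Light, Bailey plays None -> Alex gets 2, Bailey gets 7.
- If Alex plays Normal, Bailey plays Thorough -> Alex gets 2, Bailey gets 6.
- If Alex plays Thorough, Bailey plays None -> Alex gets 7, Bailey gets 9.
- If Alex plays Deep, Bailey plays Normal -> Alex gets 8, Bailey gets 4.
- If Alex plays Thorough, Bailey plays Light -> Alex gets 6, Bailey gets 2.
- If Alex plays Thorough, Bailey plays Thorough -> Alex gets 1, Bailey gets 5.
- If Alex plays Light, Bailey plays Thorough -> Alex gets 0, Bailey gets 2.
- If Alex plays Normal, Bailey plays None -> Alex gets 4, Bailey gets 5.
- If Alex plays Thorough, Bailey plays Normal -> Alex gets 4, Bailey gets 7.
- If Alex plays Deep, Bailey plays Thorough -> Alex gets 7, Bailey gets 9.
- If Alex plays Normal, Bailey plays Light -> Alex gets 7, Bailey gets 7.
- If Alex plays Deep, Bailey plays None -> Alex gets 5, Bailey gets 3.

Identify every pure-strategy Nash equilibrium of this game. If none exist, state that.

(Normal, Light); (Thorough, None); (Deep, Thorough)

Alex against None: payoffs 2, 4, 7, 5 → best response Thorough.
Alex against Light: payoffs 4, 7, 6, 2 → best response Normal.
Alex against Normal: payoffs 7, 3, 4, 8 → best response Deep.
Alex against Thorough: payoffs 0, 2, 1, 7 → best response Deep.
Bailey against Light: payoffs 7, 0, 5, 2 → best response None.
Bailey against Normal: payoffs 5, 7, 3, 6 → best response Light.
Bailey against Thorough: payoffs 9, 2, 7, 5 → best response None.
Bailey against Deep: payoffs 3, 7, 4, 9 → best response Thorough.
Mutual best responses: (Normal, Light); (Thorough, None); (Deep, Thorough).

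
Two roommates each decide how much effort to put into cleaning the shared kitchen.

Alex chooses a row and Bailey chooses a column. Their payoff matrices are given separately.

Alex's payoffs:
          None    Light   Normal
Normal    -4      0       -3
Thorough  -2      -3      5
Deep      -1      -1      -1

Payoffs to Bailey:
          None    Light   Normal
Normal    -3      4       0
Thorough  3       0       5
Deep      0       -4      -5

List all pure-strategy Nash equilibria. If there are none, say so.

(Normal, Light); (Thorough, Normal); (Deep, None)

(Normal, None): Alex can switch to Thorough (-4 → -2). Not NE.
(Normal, Light): Alex gets 0, best alternative -1; Bailey gets 4, best alternative 0. No profitable deviation — NE.
(Normal, Normal): Alex can switch to Thorough (-3 → 5). Not NE.
(Thorough, None): Alex can switch to Deep (-2 → -1). Not NE.
(Thorough, Light): Alex can switch to Normal (-3 → 0). Not NE.
(Thorough, Normal): Alex gets 5, best alternative -1; Bailey gets 5, best alternative 3. No profitable deviation — NE.
(Deep, None): Alex gets -1, best alternative -2; Bailey gets 0, best alternative -4. No profitable deviation — NE.
(Deep, Light): Alex can switch to Normal (-1 → 0). Not NE.
(Deep, Normal): Alex can switch to Thorough (-1 → 5). Not NE.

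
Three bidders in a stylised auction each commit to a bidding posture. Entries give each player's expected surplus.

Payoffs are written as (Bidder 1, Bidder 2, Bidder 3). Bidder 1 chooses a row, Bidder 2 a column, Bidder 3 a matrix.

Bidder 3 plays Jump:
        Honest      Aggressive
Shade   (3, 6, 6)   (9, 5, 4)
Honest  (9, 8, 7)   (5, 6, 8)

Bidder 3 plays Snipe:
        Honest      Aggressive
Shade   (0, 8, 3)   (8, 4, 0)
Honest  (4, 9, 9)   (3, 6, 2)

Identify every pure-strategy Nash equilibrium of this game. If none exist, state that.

Mark each player's best response to every combination of opponents' strategies; a profile where every player is best-responding is a pure Nash equilibrium.
Bidder 1 against (Honest, Jump): payoffs 3, 9 → best response Honest.
Bidder 1 against (Honest, Snipe): payoffs 0, 4 → best response Honest.
Bidder 1 against (Aggressive, Jump): payoffs 9, 5 → best response Shade.
Bidder 1 against (Aggressive, Snipe): payoffs 8, 3 → best response Shade.
Bidder 2 against (Shade, Jump): payoffs 6, 5 → best response Honest.
Bidder 2 against (Shade, Snipe): payoffs 8, 4 → best response Honest.
Bidder 2 against (Honest, Jump): payoffs 8, 6 → best response Honest.
Bidder 2 against (Honest, Snipe): payoffs 9, 6 → best response Honest.
Bidder 3 against (Shade, Honest): payoffs 6, 3 → best response Jump.
Bidder 3 against (Shade, Aggressive): payoffs 4, 0 → best response Jump.
Bidder 3 against (Honest, Honest): payoffs 7, 9 → best response Snipe.
Bidder 3 against (Honest, Aggressive): payoffs 8, 2 → best response Jump.
Mutual best responses: (Honest, Honest, Snipe).

The unique pure-strategy Nash equilibrium is (Honest, Honest, Snipe).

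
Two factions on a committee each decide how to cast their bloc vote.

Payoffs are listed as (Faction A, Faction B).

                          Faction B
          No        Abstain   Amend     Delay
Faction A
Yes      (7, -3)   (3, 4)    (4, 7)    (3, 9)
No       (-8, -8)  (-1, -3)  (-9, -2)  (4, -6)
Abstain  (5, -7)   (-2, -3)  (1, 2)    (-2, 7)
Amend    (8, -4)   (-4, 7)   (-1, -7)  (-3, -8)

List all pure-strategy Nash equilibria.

This game has no pure Nash equilibrium.

Faction A against No: payoffs 7, -8, 5, 8 → best response Amend.
Faction A against Abstain: payoffs 3, -1, -2, -4 → best response Yes.
Faction A against Amend: payoffs 4, -9, 1, -1 → best response Yes.
Faction A against Delay: payoffs 3, 4, -2, -3 → best response No.
Faction B against Yes: payoffs -3, 4, 7, 9 → best response Delay.
Faction B against No: payoffs -8, -3, -2, -6 → best response Amend.
Faction B against Abstain: payoffs -7, -3, 2, 7 → best response Delay.
Faction B against Amend: payoffs -4, 7, -7, -8 → best response Abstain.
No profile is a mutual best response for all players.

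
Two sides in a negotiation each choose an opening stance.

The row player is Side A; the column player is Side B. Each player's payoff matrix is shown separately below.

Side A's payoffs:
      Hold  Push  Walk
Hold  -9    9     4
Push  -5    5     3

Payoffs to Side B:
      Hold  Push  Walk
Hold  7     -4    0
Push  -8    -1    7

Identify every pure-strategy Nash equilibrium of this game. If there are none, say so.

For each strategy profile, look for a profitable unilateral deviation.
(Hold, Hold): Side A can switch to Push (-9 → -5). Not NE.
(Hold, Push): Side B can switch to Hold (-4 → 7). Not NE.
(Hold, Walk): Side B can switch to Hold (0 → 7). Not NE.
(Push, Hold): Side B can switch to Push (-8 → -1). Not NE.
(Push, Push): Side A can switch to Hold (5 → 9). Not NE.
(Push, Walk): Side A can switch to Hold (3 → 4). Not NE.

There is no pure-strategy Nash equilibrium.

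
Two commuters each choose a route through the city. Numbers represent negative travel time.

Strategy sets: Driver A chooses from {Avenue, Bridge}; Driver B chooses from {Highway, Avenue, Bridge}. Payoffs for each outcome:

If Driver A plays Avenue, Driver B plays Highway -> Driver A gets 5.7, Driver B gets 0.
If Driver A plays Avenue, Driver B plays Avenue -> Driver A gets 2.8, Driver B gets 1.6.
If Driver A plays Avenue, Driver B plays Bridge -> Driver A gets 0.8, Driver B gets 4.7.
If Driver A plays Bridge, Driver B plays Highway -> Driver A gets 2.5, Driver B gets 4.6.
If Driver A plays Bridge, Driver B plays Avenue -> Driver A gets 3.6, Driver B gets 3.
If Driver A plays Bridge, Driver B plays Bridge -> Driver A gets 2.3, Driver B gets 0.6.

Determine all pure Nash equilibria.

Driver A against Highway: payoffs 5.7, 2.5 → best response Avenue.
Driver A against Avenue: payoffs 2.8, 3.6 → best response Bridge.
Driver A against Bridge: payoffs 0.8, 2.3 → best response Bridge.
Driver B against Avenue: payoffs 0, 1.6, 4.7 → best response Bridge.
Driver B against Bridge: payoffs 4.6, 3, 0.6 → best response Highway.
No profile is a mutual best response for all players.

There is no pure-strategy Nash equilibrium.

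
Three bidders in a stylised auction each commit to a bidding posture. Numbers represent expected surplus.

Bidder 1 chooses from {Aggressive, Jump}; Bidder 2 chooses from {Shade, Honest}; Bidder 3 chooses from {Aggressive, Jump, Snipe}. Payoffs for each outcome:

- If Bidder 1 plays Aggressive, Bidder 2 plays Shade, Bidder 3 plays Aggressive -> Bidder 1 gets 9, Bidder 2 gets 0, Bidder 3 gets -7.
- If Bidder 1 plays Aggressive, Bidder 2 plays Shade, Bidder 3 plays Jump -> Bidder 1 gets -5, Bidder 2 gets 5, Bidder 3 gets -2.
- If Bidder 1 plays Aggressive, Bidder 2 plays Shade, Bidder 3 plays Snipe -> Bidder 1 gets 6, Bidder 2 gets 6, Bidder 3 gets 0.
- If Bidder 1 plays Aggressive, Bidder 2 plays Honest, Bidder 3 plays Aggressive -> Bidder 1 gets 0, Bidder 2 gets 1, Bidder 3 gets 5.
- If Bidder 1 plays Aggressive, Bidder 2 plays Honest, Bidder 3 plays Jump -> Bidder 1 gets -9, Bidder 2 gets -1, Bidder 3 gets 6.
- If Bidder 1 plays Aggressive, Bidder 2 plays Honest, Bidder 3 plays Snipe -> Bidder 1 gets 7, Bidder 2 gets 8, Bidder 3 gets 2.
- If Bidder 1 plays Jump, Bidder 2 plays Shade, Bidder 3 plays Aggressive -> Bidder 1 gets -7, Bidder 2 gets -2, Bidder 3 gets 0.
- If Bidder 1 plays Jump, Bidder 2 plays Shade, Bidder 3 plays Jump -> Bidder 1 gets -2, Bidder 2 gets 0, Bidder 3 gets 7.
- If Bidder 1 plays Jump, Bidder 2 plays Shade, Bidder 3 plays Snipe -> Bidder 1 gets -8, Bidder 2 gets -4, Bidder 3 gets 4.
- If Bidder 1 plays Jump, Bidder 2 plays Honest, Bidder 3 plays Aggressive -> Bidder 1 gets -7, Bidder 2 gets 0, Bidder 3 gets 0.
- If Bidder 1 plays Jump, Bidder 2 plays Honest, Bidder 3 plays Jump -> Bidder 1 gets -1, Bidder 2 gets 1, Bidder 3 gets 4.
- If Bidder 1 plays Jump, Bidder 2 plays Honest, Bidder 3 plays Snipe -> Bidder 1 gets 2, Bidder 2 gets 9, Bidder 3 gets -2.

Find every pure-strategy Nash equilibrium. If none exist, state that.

(Jump, Honest, Jump)

For each player, find the best response to each opponent profile; mutual best responses are the pure NE.
Bidder 1 against (Shade, Aggressive): payoffs 9, -7 → best response Aggressive.
Bidder 1 against (Shade, Jump): payoffs -5, -2 → best response Jump.
Bidder 1 against (Shade, Snipe): payoffs 6, -8 → best response Aggressive.
Bidder 1 against (Honest, Aggressive): payoffs 0, -7 → best response Aggressive.
Bidder 1 against (Honest, Jump): payoffs -9, -1 → best response Jump.
Bidder 1 against (Honest, Snipe): payoffs 7, 2 → best response Aggressive.
Bidder 2 against (Aggressive, Aggressive): payoffs 0, 1 → best response Honest.
Bidder 2 against (Aggressive, Jump): payoffs 5, -1 → best response Shade.
Bidder 2 against (Aggressive, Snipe): payoffs 6, 8 → best response Honest.
Bidder 2 against (Jump, Aggressive): payoffs -2, 0 → best response Honest.
Bidder 2 against (Jump, Jump): payoffs 0, 1 → best response Honest.
Bidder 2 against (Jump, Snipe): payoffs -4, 9 → best response Honest.
Bidder 3 against (Aggressive, Shade): payoffs -7, -2, 0 → best response Snipe.
Bidder 3 against (Aggressive, Honest): payoffs 5, 6, 2 → best response Jump.
Bidder 3 against (Jump, Shade): payoffs 0, 7, 4 → best response Jump.
Bidder 3 against (Jump, Honest): payoffs 0, 4, -2 → best response Jump.
Mutual best responses: (Jump, Honest, Jump).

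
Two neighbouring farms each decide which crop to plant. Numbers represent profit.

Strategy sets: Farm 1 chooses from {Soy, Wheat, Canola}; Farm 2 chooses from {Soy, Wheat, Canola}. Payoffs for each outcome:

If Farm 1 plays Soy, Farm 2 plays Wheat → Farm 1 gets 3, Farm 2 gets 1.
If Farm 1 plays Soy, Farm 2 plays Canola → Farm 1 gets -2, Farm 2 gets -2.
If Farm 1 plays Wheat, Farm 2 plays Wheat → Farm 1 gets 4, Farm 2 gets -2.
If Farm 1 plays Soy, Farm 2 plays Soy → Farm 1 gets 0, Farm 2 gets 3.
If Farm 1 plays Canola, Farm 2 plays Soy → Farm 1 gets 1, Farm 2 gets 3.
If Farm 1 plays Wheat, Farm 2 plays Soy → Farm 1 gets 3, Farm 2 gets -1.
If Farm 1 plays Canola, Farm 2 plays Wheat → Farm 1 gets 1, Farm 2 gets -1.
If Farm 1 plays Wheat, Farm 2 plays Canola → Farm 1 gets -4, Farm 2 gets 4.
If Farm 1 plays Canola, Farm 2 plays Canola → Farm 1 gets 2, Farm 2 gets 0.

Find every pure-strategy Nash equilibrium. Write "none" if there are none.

This game has no pure Nash equilibrium.

(Soy, Soy): Farm 1 can switch to Wheat (0 → 3). Not NE.
(Soy, Wheat): Farm 1 can switch to Wheat (3 → 4). Not NE.
(Soy, Canola): Farm 1 can switch to Canola (-2 → 2). Not NE.
(Wheat, Soy): Farm 2 can switch to Canola (-1 → 4). Not NE.
(Wheat, Wheat): Farm 2 can switch to Soy (-2 → -1). Not NE.
(Wheat, Canola): Farm 1 can switch to Soy (-4 → -2). Not NE.
(The remaining 3 profiles each have a profitable deviation by the same check.)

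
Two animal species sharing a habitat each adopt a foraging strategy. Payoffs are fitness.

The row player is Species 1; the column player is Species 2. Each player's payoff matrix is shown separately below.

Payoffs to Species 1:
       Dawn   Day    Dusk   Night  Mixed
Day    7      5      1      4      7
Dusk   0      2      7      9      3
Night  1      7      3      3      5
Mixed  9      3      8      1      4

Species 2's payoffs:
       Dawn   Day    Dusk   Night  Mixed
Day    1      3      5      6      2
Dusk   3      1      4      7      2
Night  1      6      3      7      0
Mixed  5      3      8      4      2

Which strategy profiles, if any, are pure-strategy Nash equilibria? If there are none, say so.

Species 1 against Dawn: payoffs 7, 0, 1, 9 → best response Mixed.
Species 1 against Day: payoffs 5, 2, 7, 3 → best response Night.
Species 1 against Dusk: payoffs 1, 7, 3, 8 → best response Mixed.
Species 1 against Night: payoffs 4, 9, 3, 1 → best response Dusk.
Species 1 against Mixed: payoffs 7, 3, 5, 4 → best response Day.
Species 2 against Day: payoffs 1, 3, 5, 6, 2 → best response Night.
Species 2 against Dusk: payoffs 3, 1, 4, 7, 2 → best response Night.
Species 2 against Night: payoffs 1, 6, 3, 7, 0 → best response Night.
Species 2 against Mixed: payoffs 5, 3, 8, 4, 2 → best response Dusk.
Mutual best responses: (Dusk, Night); (Mixed, Dusk).

(Dusk, Night), (Mixed, Dusk)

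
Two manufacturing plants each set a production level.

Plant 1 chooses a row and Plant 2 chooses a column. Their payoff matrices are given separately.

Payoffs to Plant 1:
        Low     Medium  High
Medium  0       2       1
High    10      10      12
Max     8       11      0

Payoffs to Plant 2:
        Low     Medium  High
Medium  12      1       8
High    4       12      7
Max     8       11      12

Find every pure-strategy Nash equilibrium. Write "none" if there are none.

For each player, find the best response to each opponent profile; mutual best responses are the pure NE.
Plant 1 against Low: payoffs 0, 10, 8 → best response High.
Plant 1 against Medium: payoffs 2, 10, 11 → best response Max.
Plant 1 against High: payoffs 1, 12, 0 → best response High.
Plant 2 against Medium: payoffs 12, 1, 8 → best response Low.
Plant 2 against High: payoffs 4, 12, 7 → best response Medium.
Plant 2 against Max: payoffs 8, 11, 12 → best response High.
No profile is a mutual best response for all players.

none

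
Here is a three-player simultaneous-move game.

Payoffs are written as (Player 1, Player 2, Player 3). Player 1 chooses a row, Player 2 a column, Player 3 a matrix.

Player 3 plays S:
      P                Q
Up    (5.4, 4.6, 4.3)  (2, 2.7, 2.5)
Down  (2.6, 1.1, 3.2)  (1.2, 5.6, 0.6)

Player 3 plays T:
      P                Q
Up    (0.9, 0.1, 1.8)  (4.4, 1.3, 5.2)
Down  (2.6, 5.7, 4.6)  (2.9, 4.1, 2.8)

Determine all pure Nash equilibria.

(Up, P, S): Player 1 gets 5.4, best alternative 2.6; Player 2 gets 4.6, best alternative 2.7; Player 3 gets 4.3, best alternative 1.8. No profitable deviation — NE.
(Up, P, T): Player 1 can switch to Down (0.9 → 2.6). Not NE.
(Up, Q, S): Player 2 can switch to P (2.7 → 4.6). Not NE.
(Up, Q, T): Player 1 gets 4.4, best alternative 2.9; Player 2 gets 1.3, best alternative 0.1; Player 3 gets 5.2, best alternative 2.5. No profitable deviation — NE.
(Down, P, S): Player 1 can switch to Up (2.6 → 5.4). Not NE.
(Down, P, T): Player 1 gets 2.6, best alternative 0.9; Player 2 gets 5.7, best alternative 4.1; Player 3 gets 4.6, best alternative 3.2. No profitable deviation — NE.
(Down, Q, S): Player 1 can switch to Up (1.2 → 2). Not NE.
(Down, Q, T): Player 1 can switch to Up (2.9 → 4.4). Not NE.

(Up, P, S), (Up, Q, T), (Down, P, T)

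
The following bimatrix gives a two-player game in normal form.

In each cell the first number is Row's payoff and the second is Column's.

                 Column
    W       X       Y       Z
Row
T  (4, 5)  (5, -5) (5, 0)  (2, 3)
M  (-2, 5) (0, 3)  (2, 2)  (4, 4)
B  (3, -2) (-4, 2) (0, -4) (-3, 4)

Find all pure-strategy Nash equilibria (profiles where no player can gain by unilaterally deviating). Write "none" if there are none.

(T, W): Row gets 4, best alternative 3; Column gets 5, best alternative 3. No profitable deviation — NE.
(T, X): Column can switch to W (-5 → 5). Not NE.
(T, Y): Column can switch to W (0 → 5). Not NE.
(T, Z): Row can switch to M (2 → 4). Not NE.
(M, W): Row can switch to T (-2 → 4). Not NE.
(M, X): Row can switch to T (0 → 5). Not NE.
(M, Y): Row can switch to T (2 → 5). Not NE.
(M, Z): Column can switch to W (4 → 5). Not NE.
(B, W): Row can switch to T (3 → 4). Not NE.
(B, X): Row can switch to T (-4 → 5). Not NE.
(B, Y): Row can switch to T (0 → 5). Not NE.
(The remaining 1 profile has a profitable deviation by the same check.)

Pure NE: (T, W)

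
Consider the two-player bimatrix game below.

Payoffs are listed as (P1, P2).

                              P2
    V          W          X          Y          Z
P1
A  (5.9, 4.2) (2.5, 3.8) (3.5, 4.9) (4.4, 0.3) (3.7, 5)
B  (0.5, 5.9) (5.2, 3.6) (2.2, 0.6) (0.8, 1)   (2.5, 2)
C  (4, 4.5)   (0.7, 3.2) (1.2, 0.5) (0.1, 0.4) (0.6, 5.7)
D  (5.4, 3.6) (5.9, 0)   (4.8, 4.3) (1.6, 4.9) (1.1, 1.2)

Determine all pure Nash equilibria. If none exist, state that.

(A, V): P2 can switch to X (4.2 → 4.9). Not NE.
(A, W): P1 can switch to B (2.5 → 5.2). Not NE.
(A, X): P1 can switch to D (3.5 → 4.8). Not NE.
(A, Y): P2 can switch to V (0.3 → 4.2). Not NE.
(A, Z): P1 gets 3.7, best alternative 2.5; P2 gets 5, best alternative 4.9. No profitable deviation — NE.
(B, V): P1 can switch to A (0.5 → 5.9). Not NE.
(B, W): P1 can switch to D (5.2 → 5.9). Not NE.
(B, X): P1 can switch to A (2.2 → 3.5). Not NE.
(B, Y): P1 can switch to A (0.8 → 4.4). Not NE.
(B, Z): P1 can switch to A (2.5 → 3.7). Not NE.
(C, V): P1 can switch to A (4 → 5.9). Not NE.
(C, W): P1 can switch to A (0.7 → 2.5). Not NE.
(C, X): P1 can switch to A (1.2 → 3.5). Not NE.
(The remaining 7 profiles each have a profitable deviation by the same check.)

The unique pure-strategy Nash equilibrium is (A, Z).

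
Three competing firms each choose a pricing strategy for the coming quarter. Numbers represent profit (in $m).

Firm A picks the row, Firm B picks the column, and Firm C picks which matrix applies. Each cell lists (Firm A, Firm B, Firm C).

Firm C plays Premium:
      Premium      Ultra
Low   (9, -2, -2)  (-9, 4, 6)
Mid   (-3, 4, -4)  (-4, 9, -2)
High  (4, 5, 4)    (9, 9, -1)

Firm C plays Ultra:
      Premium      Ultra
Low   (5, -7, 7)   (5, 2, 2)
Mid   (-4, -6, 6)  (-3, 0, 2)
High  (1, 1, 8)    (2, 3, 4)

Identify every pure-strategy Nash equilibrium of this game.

Firm A against (Premium, Premium): payoffs 9, -3, 4 → best response Low.
Firm A against (Premium, Ultra): payoffs 5, -4, 1 → best response Low.
Firm A against (Ultra, Premium): payoffs -9, -4, 9 → best response High.
Firm A against (Ultra, Ultra): payoffs 5, -3, 2 → best response Low.
Firm B against (Low, Premium): payoffs -2, 4 → best response Ultra.
Firm B against (Low, Ultra): payoffs -7, 2 → best response Ultra.
Firm B against (Mid, Premium): payoffs 4, 9 → best response Ultra.
Firm B against (Mid, Ultra): payoffs -6, 0 → best response Ultra.
Firm B against (High, Premium): payoffs 5, 9 → best response Ultra.
Firm B against (High, Ultra): payoffs 1, 3 → best response Ultra.
Firm C against (Low, Premium): payoffs -2, 7 → best response Ultra.
Firm C against (Low, Ultra): payoffs 6, 2 → best response Premium.
Firm C against (Mid, Premium): payoffs -4, 6 → best response Ultra.
Firm C against (Mid, Ultra): payoffs -2, 2 → best response Ultra.
Firm C against (High, Premium): payoffs 4, 8 → best response Ultra.
Firm C against (High, Ultra): payoffs -1, 4 → best response Ultra.
No profile is a mutual best response for all players.

There is no pure-strategy Nash equilibrium.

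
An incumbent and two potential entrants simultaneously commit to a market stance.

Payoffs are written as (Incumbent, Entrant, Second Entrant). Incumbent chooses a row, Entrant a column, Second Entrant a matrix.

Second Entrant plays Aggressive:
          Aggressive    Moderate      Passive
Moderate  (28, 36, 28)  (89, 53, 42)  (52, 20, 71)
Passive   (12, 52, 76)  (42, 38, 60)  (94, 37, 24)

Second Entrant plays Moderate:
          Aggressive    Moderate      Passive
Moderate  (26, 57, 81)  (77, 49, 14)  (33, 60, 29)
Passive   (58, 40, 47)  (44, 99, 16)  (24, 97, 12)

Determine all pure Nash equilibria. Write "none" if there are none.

Pure NE: (Moderate, Moderate, Aggressive)

Incumbent against (Aggressive, Aggressive): payoffs 28, 12 → best response Moderate.
Incumbent against (Aggressive, Moderate): payoffs 26, 58 → best response Passive.
Incumbent against (Moderate, Aggressive): payoffs 89, 42 → best response Moderate.
Incumbent against (Moderate, Moderate): payoffs 77, 44 → best response Moderate.
Incumbent against (Passive, Aggressive): payoffs 52, 94 → best response Passive.
Incumbent against (Passive, Moderate): payoffs 33, 24 → best response Moderate.
Entrant against (Moderate, Aggressive): payoffs 36, 53, 20 → best response Moderate.
Entrant against (Moderate, Moderate): payoffs 57, 49, 60 → best response Passive.
Entrant against (Passive, Aggressive): payoffs 52, 38, 37 → best response Aggressive.
Entrant against (Passive, Moderate): payoffs 40, 99, 97 → best response Moderate.
Second Entrant against (Moderate, Aggressive): payoffs 28, 81 → best response Moderate.
Second Entrant against (Moderate, Moderate): payoffs 42, 14 → best response Aggressive.
Second Entrant against (Moderate, Passive): payoffs 71, 29 → best response Aggressive.
Second Entrant against (Passive, Aggressive): payoffs 76, 47 → best response Aggressive.
Second Entrant against (Passive, Moderate): payoffs 60, 16 → best response Aggressive.
Second Entrant against (Passive, Passive): payoffs 24, 12 → best response Aggressive.
Mutual best responses: (Moderate, Moderate, Aggressive).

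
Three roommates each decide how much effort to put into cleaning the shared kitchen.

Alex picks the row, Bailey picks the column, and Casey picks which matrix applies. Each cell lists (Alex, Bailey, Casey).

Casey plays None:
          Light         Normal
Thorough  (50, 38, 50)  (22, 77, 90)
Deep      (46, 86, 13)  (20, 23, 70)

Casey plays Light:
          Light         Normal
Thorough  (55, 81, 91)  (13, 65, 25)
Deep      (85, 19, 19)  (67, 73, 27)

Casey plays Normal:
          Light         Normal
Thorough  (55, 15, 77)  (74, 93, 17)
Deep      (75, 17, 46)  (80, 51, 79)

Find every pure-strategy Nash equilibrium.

Check each profile: it is a Nash equilibrium iff no player can strictly gain by switching unilaterally.
(Thorough, Light, None): Bailey can switch to Normal (38 → 77). Not NE.
(Thorough, Light, Light): Alex can switch to Deep (55 → 85). Not NE.
(Thorough, Light, Normal): Alex can switch to Deep (55 → 75). Not NE.
(Thorough, Normal, None): Alex gets 22, best alternative 20; Bailey gets 77, best alternative 38; Casey gets 90, best alternative 25. No profitable deviation — NE.
(Thorough, Normal, Light): Alex can switch to Deep (13 → 67). Not NE.
(Thorough, Normal, Normal): Alex can switch to Deep (74 → 80). Not NE.
(Deep, Light, None): Alex can switch to Thorough (46 → 50). Not NE.
(Deep, Light, Light): Bailey can switch to Normal (19 → 73). Not NE.
(Deep, Light, Normal): Bailey can switch to Normal (17 → 51). Not NE.
(Deep, Normal, None): Alex can switch to Thorough (20 → 22). Not NE.
(Deep, Normal, Light): Casey can switch to None (27 → 70). Not NE.
(Deep, Normal, Normal): Alex gets 80, best alternative 74; Bailey gets 51, best alternative 17; Casey gets 79, best alternative 70. No profitable deviation — NE.

Pure-strategy Nash equilibria: (Thorough, Normal, None), (Deep, Normal, Normal)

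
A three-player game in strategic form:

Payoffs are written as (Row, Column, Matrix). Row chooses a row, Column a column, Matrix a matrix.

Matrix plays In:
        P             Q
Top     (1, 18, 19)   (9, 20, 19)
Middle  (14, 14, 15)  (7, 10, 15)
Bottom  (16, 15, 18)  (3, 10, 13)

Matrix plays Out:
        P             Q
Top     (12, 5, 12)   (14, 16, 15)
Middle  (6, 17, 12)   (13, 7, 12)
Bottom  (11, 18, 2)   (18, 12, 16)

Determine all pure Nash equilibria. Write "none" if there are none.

The pure Nash equilibria are (Top, Q, In) and (Bottom, P, In).

Row against (P, In): payoffs 1, 14, 16 → best response Bottom.
Row against (P, Out): payoffs 12, 6, 11 → best response Top.
Row against (Q, In): payoffs 9, 7, 3 → best response Top.
Row against (Q, Out): payoffs 14, 13, 18 → best response Bottom.
Column against (Top, In): payoffs 18, 20 → best response Q.
Column against (Top, Out): payoffs 5, 16 → best response Q.
Column against (Middle, In): payoffs 14, 10 → best response P.
Column against (Middle, Out): payoffs 17, 7 → best response P.
Column against (Bottom, In): payoffs 15, 10 → best response P.
Column against (Bottom, Out): payoffs 18, 12 → best response P.
Matrix against (Top, P): payoffs 19, 12 → best response In.
Matrix against (Top, Q): payoffs 19, 15 → best response In.
Matrix against (Middle, P): payoffs 15, 12 → best response In.
Matrix against (Middle, Q): payoffs 15, 12 → best response In.
Matrix against (Bottom, P): payoffs 18, 2 → best response In.
Matrix against (Bottom, Q): payoffs 13, 16 → best response Out.
Mutual best responses: (Top, Q, In); (Bottom, P, In).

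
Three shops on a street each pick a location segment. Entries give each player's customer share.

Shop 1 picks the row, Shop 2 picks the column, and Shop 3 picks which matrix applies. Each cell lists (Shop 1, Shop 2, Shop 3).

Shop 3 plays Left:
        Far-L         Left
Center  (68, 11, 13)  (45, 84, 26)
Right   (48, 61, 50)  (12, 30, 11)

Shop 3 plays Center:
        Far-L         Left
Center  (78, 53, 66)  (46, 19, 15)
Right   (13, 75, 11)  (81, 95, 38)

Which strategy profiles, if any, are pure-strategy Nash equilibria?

Pure-strategy Nash equilibria: (Center, Far-L, Center) and (Center, Left, Left) and (Right, Left, Center)

For each strategy profile, look for a profitable unilateral deviation.
(Center, Far-L, Left): Shop 2 can switch to Left (11 → 84). Not NE.
(Center, Far-L, Center): Shop 1 gets 78, best alternative 13; Shop 2 gets 53, best alternative 19; Shop 3 gets 66, best alternative 13. No profitable deviation — NE.
(Center, Left, Left): Shop 1 gets 45, best alternative 12; Shop 2 gets 84, best alternative 11; Shop 3 gets 26, best alternative 15. No profitable deviation — NE.
(Center, Left, Center): Shop 1 can switch to Right (46 → 81). Not NE.
(Right, Far-L, Left): Shop 1 can switch to Center (48 → 68). Not NE.
(Right, Far-L, Center): Shop 1 can switch to Center (13 → 78). Not NE.
(Right, Left, Left): Shop 1 can switch to Center (12 → 45). Not NE.
(Right, Left, Center): Shop 1 gets 81, best alternative 46; Shop 2 gets 95, best alternative 75; Shop 3 gets 38, best alternative 11. No profitable deviation — NE.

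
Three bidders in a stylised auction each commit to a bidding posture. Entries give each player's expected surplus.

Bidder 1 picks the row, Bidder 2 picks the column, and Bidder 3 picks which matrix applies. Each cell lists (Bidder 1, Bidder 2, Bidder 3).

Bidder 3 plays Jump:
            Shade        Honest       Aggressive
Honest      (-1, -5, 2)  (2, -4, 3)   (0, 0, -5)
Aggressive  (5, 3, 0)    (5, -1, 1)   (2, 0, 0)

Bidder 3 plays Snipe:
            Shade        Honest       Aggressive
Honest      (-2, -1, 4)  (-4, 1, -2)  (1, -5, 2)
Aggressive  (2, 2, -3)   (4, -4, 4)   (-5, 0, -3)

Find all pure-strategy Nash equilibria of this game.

(Aggressive, Shade, Jump)

(Honest, Shade, Jump): Bidder 1 can switch to Aggressive (-1 → 5). Not NE.
(Honest, Shade, Snipe): Bidder 1 can switch to Aggressive (-2 → 2). Not NE.
(Honest, Honest, Jump): Bidder 1 can switch to Aggressive (2 → 5). Not NE.
(Honest, Honest, Snipe): Bidder 1 can switch to Aggressive (-4 → 4). Not NE.
(Honest, Aggressive, Jump): Bidder 1 can switch to Aggressive (0 → 2). Not NE.
(Honest, Aggressive, Snipe): Bidder 2 can switch to Shade (-5 → -1). Not NE.
(Aggressive, Shade, Jump): Bidder 1 gets 5, best alternative -1; Bidder 2 gets 3, best alternative 0; Bidder 3 gets 0, best alternative -3. No profitable deviation — NE.
(Aggressive, Shade, Snipe): Bidder 3 can switch to Jump (-3 → 0). Not NE.
(Aggressive, Honest, Jump): Bidder 2 can switch to Shade (-1 → 3). Not NE.
(Aggressive, Honest, Snipe): Bidder 2 can switch to Shade (-4 → 2). Not NE.
(Aggressive, Aggressive, Jump): Bidder 2 can switch to Shade (0 → 3). Not NE.
(Aggressive, Aggressive, Snipe): Bidder 1 can switch to Honest (-5 → 1). Not NE.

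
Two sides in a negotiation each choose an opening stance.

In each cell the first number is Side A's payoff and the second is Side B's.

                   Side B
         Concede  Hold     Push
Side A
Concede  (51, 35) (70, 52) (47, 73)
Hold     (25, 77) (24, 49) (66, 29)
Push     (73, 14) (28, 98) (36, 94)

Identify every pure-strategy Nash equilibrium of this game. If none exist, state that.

Side A against Concede: payoffs 51, 25, 73 → best response Push.
Side A against Hold: payoffs 70, 24, 28 → best response Concede.
Side A against Push: payoffs 47, 66, 36 → best response Hold.
Side B against Concede: payoffs 35, 52, 73 → best response Push.
Side B against Hold: payoffs 77, 49, 29 → best response Concede.
Side B against Push: payoffs 14, 98, 94 → best response Hold.
No profile is a mutual best response for all players.

No pure-strategy Nash equilibrium.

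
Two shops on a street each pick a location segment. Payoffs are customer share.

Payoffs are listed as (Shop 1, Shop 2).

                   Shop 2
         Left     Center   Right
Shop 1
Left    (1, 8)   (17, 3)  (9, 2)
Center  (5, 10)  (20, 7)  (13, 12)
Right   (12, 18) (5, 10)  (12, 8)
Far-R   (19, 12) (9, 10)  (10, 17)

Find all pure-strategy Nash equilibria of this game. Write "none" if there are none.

The unique pure-strategy Nash equilibrium is (Center, Right).

For each player, find the best response to each opponent profile; mutual best responses are the pure NE.
Shop 1 against Left: payoffs 1, 5, 12, 19 → best response Far-R.
Shop 1 against Center: payoffs 17, 20, 5, 9 → best response Center.
Shop 1 against Right: payoffs 9, 13, 12, 10 → best response Center.
Shop 2 against Left: payoffs 8, 3, 2 → best response Left.
Shop 2 against Center: payoffs 10, 7, 12 → best response Right.
Shop 2 against Right: payoffs 18, 10, 8 → best response Left.
Shop 2 against Far-R: payoffs 12, 10, 17 → best response Right.
Mutual best responses: (Center, Right).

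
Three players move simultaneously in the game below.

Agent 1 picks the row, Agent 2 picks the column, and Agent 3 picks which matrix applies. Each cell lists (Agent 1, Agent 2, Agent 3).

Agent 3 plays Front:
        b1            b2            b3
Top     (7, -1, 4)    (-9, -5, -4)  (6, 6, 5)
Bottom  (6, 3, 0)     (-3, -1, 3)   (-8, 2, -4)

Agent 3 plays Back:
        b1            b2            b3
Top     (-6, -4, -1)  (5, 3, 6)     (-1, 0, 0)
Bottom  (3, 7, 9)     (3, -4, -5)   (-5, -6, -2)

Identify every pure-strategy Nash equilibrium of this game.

For each strategy profile, look for a profitable unilateral deviation.
(Top, b1, Front): Agent 2 can switch to b3 (-1 → 6). Not NE.
(Top, b1, Back): Agent 1 can switch to Bottom (-6 → 3). Not NE.
(Top, b2, Front): Agent 1 can switch to Bottom (-9 → -3). Not NE.
(Top, b2, Back): Agent 1 gets 5, best alternative 3; Agent 2 gets 3, best alternative 0; Agent 3 gets 6, best alternative -4. No profitable deviation — NE.
(Top, b3, Front): Agent 1 gets 6, best alternative -8; Agent 2 gets 6, best alternative -1; Agent 3 gets 5, best alternative 0. No profitable deviation — NE.
(Top, b3, Back): Agent 2 can switch to b2 (0 → 3). Not NE.
(Bottom, b1, Front): Agent 1 can switch to Top (6 → 7). Not NE.
(Bottom, b1, Back): Agent 1 gets 3, best alternative -6; Agent 2 gets 7, best alternative -4; Agent 3 gets 9, best alternative 0. No profitable deviation — NE.
(Bottom, b2, Front): Agent 2 can switch to b1 (-1 → 3). Not NE.
(The remaining 3 profiles each have a profitable deviation by the same check.)

The pure Nash equilibria are (Top, b2, Back); (Top, b3, Front); (Bottom, b1, Back).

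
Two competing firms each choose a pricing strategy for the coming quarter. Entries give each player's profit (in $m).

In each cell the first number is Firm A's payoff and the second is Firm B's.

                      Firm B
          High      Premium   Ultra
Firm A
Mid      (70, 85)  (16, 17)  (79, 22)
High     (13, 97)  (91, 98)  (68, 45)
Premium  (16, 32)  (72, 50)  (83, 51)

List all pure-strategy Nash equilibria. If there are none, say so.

Firm A against High: payoffs 70, 13, 16 → best response Mid.
Firm A against Premium: payoffs 16, 91, 72 → best response High.
Firm A against Ultra: payoffs 79, 68, 83 → best response Premium.
Firm B against Mid: payoffs 85, 17, 22 → best response High.
Firm B against High: payoffs 97, 98, 45 → best response Premium.
Firm B against Premium: payoffs 32, 50, 51 → best response Ultra.
Mutual best responses: (Mid, High); (High, Premium); (Premium, Ultra).

The pure Nash equilibria are (Mid, High) and (High, Premium) and (Premium, Ultra).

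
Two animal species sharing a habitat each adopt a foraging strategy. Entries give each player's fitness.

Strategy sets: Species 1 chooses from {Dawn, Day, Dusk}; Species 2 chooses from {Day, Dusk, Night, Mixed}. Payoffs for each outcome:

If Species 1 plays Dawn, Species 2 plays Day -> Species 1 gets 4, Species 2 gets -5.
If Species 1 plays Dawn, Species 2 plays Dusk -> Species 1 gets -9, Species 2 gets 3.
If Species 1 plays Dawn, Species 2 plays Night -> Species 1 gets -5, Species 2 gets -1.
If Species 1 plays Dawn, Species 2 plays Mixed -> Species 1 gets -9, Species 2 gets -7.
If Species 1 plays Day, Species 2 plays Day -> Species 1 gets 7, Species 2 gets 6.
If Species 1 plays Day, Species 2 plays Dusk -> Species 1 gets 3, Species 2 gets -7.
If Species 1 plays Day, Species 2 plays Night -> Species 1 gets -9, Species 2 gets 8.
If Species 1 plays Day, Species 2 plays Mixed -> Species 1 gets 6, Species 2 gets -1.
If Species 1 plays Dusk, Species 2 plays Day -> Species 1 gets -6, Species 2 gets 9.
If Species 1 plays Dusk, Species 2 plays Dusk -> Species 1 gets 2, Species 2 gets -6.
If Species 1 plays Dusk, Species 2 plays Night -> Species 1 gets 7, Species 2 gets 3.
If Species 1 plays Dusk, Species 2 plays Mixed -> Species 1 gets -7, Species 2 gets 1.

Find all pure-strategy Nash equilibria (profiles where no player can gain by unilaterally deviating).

Species 1 against Day: payoffs 4, 7, -6 → best response Day.
Species 1 against Dusk: payoffs -9, 3, 2 → best response Day.
Species 1 against Night: payoffs -5, -9, 7 → best response Dusk.
Species 1 against Mixed: payoffs -9, 6, -7 → best response Day.
Species 2 against Dawn: payoffs -5, 3, -1, -7 → best response Dusk.
Species 2 against Day: payoffs 6, -7, 8, -1 → best response Night.
Species 2 against Dusk: payoffs 9, -6, 3, 1 → best response Day.
No profile is a mutual best response for all players.

none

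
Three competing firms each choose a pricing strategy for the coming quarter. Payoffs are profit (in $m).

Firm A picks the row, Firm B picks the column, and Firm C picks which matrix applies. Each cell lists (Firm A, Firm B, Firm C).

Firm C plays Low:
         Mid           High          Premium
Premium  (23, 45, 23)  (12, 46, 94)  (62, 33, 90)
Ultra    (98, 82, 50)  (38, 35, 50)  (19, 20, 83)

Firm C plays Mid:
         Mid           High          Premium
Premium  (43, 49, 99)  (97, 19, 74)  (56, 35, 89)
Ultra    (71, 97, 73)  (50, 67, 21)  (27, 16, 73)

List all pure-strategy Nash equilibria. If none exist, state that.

The unique pure-strategy Nash equilibrium is (Ultra, Mid, Mid).

For each player, find the best response to each opponent profile; mutual best responses are the pure NE.
Firm A against (Mid, Low): payoffs 23, 98 → best response Ultra.
Firm A against (Mid, Mid): payoffs 43, 71 → best response Ultra.
Firm A against (High, Low): payoffs 12, 38 → best response Ultra.
Firm A against (High, Mid): payoffs 97, 50 → best response Premium.
Firm A against (Premium, Low): payoffs 62, 19 → best response Premium.
Firm A against (Premium, Mid): payoffs 56, 27 → best response Premium.
Firm B against (Premium, Low): payoffs 45, 46, 33 → best response High.
Firm B against (Premium, Mid): payoffs 49, 19, 35 → best response Mid.
Firm B against (Ultra, Low): payoffs 82, 35, 20 → best response Mid.
Firm B against (Ultra, Mid): payoffs 97, 67, 16 → best response Mid.
Firm C against (Premium, Mid): payoffs 23, 99 → best response Mid.
Firm C against (Premium, High): payoffs 94, 74 → best response Low.
Firm C against (Premium, Premium): payoffs 90, 89 → best response Low.
Firm C against (Ultra, Mid): payoffs 50, 73 → best response Mid.
Firm C against (Ultra, High): payoffs 50, 21 → best response Low.
Firm C against (Ultra, Premium): payoffs 83, 73 → best response Low.
Mutual best responses: (Ultra, Mid, Mid).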